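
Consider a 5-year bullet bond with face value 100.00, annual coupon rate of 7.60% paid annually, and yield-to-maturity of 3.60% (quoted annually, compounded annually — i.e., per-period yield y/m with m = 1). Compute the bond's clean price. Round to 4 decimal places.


Answer: Price = 118.0092

Derivation:
Coupon per period c = face * coupon_rate / m = 7.600000
Periods per year m = 1; per-period yield y/m = 0.036000
Number of cashflows N = 5
Cashflows (t years, CF_t, discount factor 1/(1+y/m)^(m*t), PV):
  t = 1.0000: CF_t = 7.600000, DF = 0.965251, PV = 7.335907
  t = 2.0000: CF_t = 7.600000, DF = 0.931709, PV = 7.080992
  t = 3.0000: CF_t = 7.600000, DF = 0.899333, PV = 6.834934
  t = 4.0000: CF_t = 7.600000, DF = 0.868082, PV = 6.597427
  t = 5.0000: CF_t = 107.600000, DF = 0.837917, PV = 90.159915
Price P = sum_t PV_t = 118.009175


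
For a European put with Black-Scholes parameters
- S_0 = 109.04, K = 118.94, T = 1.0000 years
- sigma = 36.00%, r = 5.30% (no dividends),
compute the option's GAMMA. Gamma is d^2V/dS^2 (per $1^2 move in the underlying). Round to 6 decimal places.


Answer: Gamma = 0.010126

Derivation:
d1 = 0.0858211753; d2 = -0.2741788247
phi(d1) = 0.3974758226; exp(-qT) = 1.0000000000; exp(-rT) = 0.9483800125
Gamma = exp(-qT) * phi(d1) / (S * sigma * sqrt(T)) = 1.0000000000 * 0.3974758226 / (109.0400 * 0.3600 * 1.0000000000) = 0.010126


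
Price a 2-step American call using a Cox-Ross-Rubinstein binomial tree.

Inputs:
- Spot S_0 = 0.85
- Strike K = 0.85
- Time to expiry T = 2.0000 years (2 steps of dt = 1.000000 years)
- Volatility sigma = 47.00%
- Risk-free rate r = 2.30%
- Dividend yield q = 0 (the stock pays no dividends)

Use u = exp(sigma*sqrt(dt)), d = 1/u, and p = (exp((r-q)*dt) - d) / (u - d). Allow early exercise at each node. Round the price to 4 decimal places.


dt = T/N = 1.000000
u = exp(sigma*sqrt(dt)) = 1.599994; d = 1/u = 0.625002
p = (exp((r-q)*dt) - d) / (u - d) = 0.408480
Discount per step: exp(-r*dt) = 0.977262
Stock lattice S(k, i) with i counting down-moves:
  k=0: S(0,0) = 0.8500
  k=1: S(1,0) = 1.3600; S(1,1) = 0.5313
  k=2: S(2,0) = 2.1760; S(2,1) = 0.8500; S(2,2) = 0.3320
Terminal payoffs V(N, i) = max(S_T - K, 0):
  V(2,0) = 1.325984; V(2,1) = 0.000000; V(2,2) = 0.000000
Backward induction: V(k, i) = exp(-r*dt) * [p * V(k+1, i) + (1-p) * V(k+1, i+1)]; then take max(V_cont, immediate exercise) for American.
  V(1,0) = exp(-r*dt) * [p*1.325984 + (1-p)*0.000000] = 0.529322; exercise = 0.509995; V(1,0) = max -> 0.529322
  V(1,1) = exp(-r*dt) * [p*0.000000 + (1-p)*0.000000] = 0.000000; exercise = 0.000000; V(1,1) = max -> 0.000000
  V(0,0) = exp(-r*dt) * [p*0.529322 + (1-p)*0.000000] = 0.211301; exercise = 0.000000; V(0,0) = max -> 0.211301

Answer: Price = V(0,0) = 0.2113


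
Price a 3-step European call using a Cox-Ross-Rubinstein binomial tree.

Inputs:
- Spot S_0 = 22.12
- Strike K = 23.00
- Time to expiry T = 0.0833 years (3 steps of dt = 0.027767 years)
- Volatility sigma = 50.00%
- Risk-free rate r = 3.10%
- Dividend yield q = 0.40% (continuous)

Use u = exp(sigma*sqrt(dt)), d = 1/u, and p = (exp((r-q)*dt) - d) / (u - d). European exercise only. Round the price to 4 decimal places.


Answer: Price = V(0,0) = 0.9862

Derivation:
dt = T/N = 0.027767
u = exp(sigma*sqrt(dt)) = 1.086886; d = 1/u = 0.920060
p = (exp((r-q)*dt) - d) / (u - d) = 0.483678
Discount per step: exp(-r*dt) = 0.999140
Stock lattice S(k, i) with i counting down-moves:
  k=0: S(0,0) = 22.1200
  k=1: S(1,0) = 24.0419; S(1,1) = 20.3517
  k=2: S(2,0) = 26.1308; S(2,1) = 22.1200; S(2,2) = 18.7248
  k=3: S(3,0) = 28.4012; S(3,1) = 24.0419; S(3,2) = 20.3517; S(3,3) = 17.2279
Terminal payoffs V(N, i) = max(S_T - K, 0):
  V(3,0) = 5.401222; V(3,1) = 1.041917; V(3,2) = 0.000000; V(3,3) = 0.000000
Backward induction: V(k, i) = exp(-r*dt) * [p * V(k+1, i) + (1-p) * V(k+1, i+1)].
  V(2,0) = exp(-r*dt) * [p*5.401222 + (1-p)*1.041917] = 3.147708
  V(2,1) = exp(-r*dt) * [p*1.041917 + (1-p)*0.000000] = 0.503519
  V(2,2) = exp(-r*dt) * [p*0.000000 + (1-p)*0.000000] = 0.000000
  V(1,0) = exp(-r*dt) * [p*3.147708 + (1-p)*0.503519] = 1.780923
  V(1,1) = exp(-r*dt) * [p*0.503519 + (1-p)*0.000000] = 0.243332
  V(0,0) = exp(-r*dt) * [p*1.780923 + (1-p)*0.243332] = 0.986182


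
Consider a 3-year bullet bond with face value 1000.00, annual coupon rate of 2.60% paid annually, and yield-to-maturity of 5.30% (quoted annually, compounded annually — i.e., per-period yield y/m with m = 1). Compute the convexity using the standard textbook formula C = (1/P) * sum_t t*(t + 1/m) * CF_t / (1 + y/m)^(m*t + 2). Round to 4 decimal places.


Coupon per period c = face * coupon_rate / m = 26.000000
Periods per year m = 1; per-period yield y/m = 0.053000
Number of cashflows N = 3
Cashflows (t years, CF_t, discount factor 1/(1+y/m)^(m*t), PV):
  t = 1.0000: CF_t = 26.000000, DF = 0.949668, PV = 24.691358
  t = 2.0000: CF_t = 26.000000, DF = 0.901869, PV = 23.448583
  t = 3.0000: CF_t = 1026.000000, DF = 0.856475, PV = 878.743746
Price P = sum_t PV_t = 926.883687
Convexity numerator sum_t t*(t + 1/m) * CF_t / (1+y/m)^(m*t + 2):
  t = 1.0000: term = 44.536720
  t = 2.0000: term = 126.885242
  t = 3.0000: term = 9510.136510
Convexity = (1/P) * sum = 9681.558472 / 926.883687 = 10.445279

Answer: Convexity = 10.4453


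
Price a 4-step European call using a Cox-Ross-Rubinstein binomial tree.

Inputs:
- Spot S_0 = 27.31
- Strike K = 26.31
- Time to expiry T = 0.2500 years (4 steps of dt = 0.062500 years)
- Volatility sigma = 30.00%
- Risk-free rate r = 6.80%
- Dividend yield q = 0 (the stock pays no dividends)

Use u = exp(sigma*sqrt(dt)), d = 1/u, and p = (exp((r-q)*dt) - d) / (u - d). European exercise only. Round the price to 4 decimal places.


dt = T/N = 0.062500
u = exp(sigma*sqrt(dt)) = 1.077884; d = 1/u = 0.927743
p = (exp((r-q)*dt) - d) / (u - d) = 0.509626
Discount per step: exp(-r*dt) = 0.995759
Stock lattice S(k, i) with i counting down-moves:
  k=0: S(0,0) = 27.3100
  k=1: S(1,0) = 29.4370; S(1,1) = 25.3367
  k=2: S(2,0) = 31.7297; S(2,1) = 27.3100; S(2,2) = 23.5059
  k=3: S(3,0) = 34.2009; S(3,1) = 29.4370; S(3,2) = 25.3367; S(3,3) = 21.8075
  k=4: S(4,0) = 36.8646; S(4,1) = 31.7297; S(4,2) = 27.3100; S(4,3) = 23.5059; S(4,4) = 20.2317
Terminal payoffs V(N, i) = max(S_T - K, 0):
  V(4,0) = 10.554644; V(4,1) = 5.419693; V(4,2) = 1.000000; V(4,3) = 0.000000; V(4,4) = 0.000000
Backward induction: V(k, i) = exp(-r*dt) * [p * V(k+1, i) + (1-p) * V(k+1, i+1)].
  V(3,0) = exp(-r*dt) * [p*10.554644 + (1-p)*5.419693] = 8.002514
  V(3,1) = exp(-r*dt) * [p*5.419693 + (1-p)*1.000000] = 3.238596
  V(3,2) = exp(-r*dt) * [p*1.000000 + (1-p)*0.000000] = 0.507464
  V(3,3) = exp(-r*dt) * [p*0.000000 + (1-p)*0.000000] = 0.000000
  V(2,0) = exp(-r*dt) * [p*8.002514 + (1-p)*3.238596] = 5.642380
  V(2,1) = exp(-r*dt) * [p*3.238596 + (1-p)*0.507464] = 1.891265
  V(2,2) = exp(-r*dt) * [p*0.507464 + (1-p)*0.000000] = 0.257520
  V(1,0) = exp(-r*dt) * [p*5.642380 + (1-p)*1.891265] = 3.786802
  V(1,1) = exp(-r*dt) * [p*1.891265 + (1-p)*0.257520] = 1.085495
  V(0,0) = exp(-r*dt) * [p*3.786802 + (1-p)*1.085495] = 2.451709

Answer: Price = V(0,0) = 2.4517


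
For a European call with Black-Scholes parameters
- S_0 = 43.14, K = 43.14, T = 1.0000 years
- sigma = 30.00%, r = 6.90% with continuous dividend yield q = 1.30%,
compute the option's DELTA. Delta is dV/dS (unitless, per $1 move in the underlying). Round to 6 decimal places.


Answer: Delta = 0.623655

Derivation:
d1 = 0.3366666667; d2 = 0.0366666667
phi(d1) = 0.3769620516; exp(-qT) = 0.9870841350; exp(-rT) = 0.9333266801
N(d1) = 0.6318159030
Delta = exp(-qT) * N(d1) = 0.9870841350 * 0.6318159030 = 0.623655


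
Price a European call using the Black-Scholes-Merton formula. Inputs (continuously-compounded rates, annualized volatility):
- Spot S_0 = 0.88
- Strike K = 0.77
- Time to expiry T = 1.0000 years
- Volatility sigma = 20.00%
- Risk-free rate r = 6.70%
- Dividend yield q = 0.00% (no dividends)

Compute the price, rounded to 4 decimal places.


Answer: Price = 0.1731

Derivation:
d1 = (ln(S/K) + (r - q + 0.5*sigma^2) * T) / (sigma * sqrt(T)) = 1.10265696
d2 = d1 - sigma * sqrt(T) = 0.90265696
exp(-rT) = 0.93519520; exp(-qT) = 1.00000000
C = S_0 * exp(-qT) * N(d1) - K * exp(-rT) * N(d2)
N(d1) = 0.86491192; N(d2) = 0.81664601
C = 0.8800 * 1.00000000 * 0.86491192 - 0.7700 * 0.93519520 * 0.81664601 = 0.1731


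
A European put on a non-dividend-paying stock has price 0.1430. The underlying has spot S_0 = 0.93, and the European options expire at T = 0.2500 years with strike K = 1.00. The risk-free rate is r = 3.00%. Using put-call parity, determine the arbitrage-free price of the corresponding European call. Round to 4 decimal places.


Put-call parity: C - P = S_0 * exp(-qT) - K * exp(-rT).
S_0 * exp(-qT) = 0.9300 * 1.00000000 = 0.93000000
K * exp(-rT) = 1.0000 * 0.99252805 = 0.99252805
C = P + S*exp(-qT) - K*exp(-rT)
C = 0.1430 + 0.93000000 - 0.99252805 = 0.0805

Answer: Call price = 0.0805


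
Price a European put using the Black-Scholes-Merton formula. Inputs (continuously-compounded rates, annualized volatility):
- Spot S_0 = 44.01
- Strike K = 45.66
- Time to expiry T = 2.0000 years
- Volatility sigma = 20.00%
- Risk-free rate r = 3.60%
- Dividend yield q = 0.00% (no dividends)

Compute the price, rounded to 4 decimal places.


Answer: Price = 4.1403

Derivation:
d1 = (ln(S/K) + (r - q + 0.5*sigma^2) * T) / (sigma * sqrt(T)) = 0.26585178
d2 = d1 - sigma * sqrt(T) = -0.01699093
exp(-rT) = 0.93053090; exp(-qT) = 1.00000000
P = K * exp(-rT) * N(-d2) - S_0 * exp(-qT) * N(-d1)
N(-d1) = 0.39517668; N(-d2) = 0.50677807
P = 45.6600 * 0.93053090 * 0.50677807 - 44.0100 * 1.00000000 * 0.39517668 = 4.1403


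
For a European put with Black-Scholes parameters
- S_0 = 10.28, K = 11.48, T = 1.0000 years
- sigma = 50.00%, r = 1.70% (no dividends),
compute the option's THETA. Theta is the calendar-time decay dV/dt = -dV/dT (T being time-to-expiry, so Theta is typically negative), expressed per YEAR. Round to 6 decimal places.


d1 = 0.0631877383; d2 = -0.4368122617
phi(d1) = 0.3981466484; exp(-qT) = 1.0000000000; exp(-rT) = 0.9831436846
Theta = -S*exp(-qT)*phi(d1)*sigma/(2*sqrt(T)) + r*K*exp(-rT)*N(-d2) - q*S*exp(-qT)*N(-d1)
N(-d1) = 0.4748085044; N(-d2) = 0.6688762471; sqrt(T) = 1.0000000000
Term 1 = -10.2800 * 1.0000000000 * 0.3981466484 * 0.5000 / (2 * 1.0000000000) = -1.0232368864
Term 2 = 0.0170 * 11.4800 * 0.9831436846 * 0.6688762471 = 0.1283375006
Term 3 = 0 (no dividend yield, q = 0)
Theta = -1.0232368864 + (0.1283375006) + (0.0000000000) = -0.894899

Answer: Theta = -0.894899


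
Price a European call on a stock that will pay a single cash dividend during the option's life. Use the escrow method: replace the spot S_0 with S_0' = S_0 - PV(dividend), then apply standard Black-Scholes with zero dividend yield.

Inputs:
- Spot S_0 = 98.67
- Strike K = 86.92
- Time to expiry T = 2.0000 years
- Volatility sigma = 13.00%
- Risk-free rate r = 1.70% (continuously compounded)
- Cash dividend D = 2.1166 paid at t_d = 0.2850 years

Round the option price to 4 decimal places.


Answer: Price = 14.6890

Derivation:
PV(D) = D * exp(-r * t_d) = 2.1166 * 0.99516672 = 2.10636988
S_0' = S_0 - PV(D) = 98.6700 - 2.10636988 = 96.56363012
d1 = (ln(S_0'/K) + (r + sigma^2/2)*T) / (sigma*sqrt(T)) = 0.84914830
d2 = d1 - sigma*sqrt(T) = 0.66530054
exp(-rT) = 0.96657150
N(d1) = 0.80210061; N(d2) = 0.74707086
C = S_0' * N(d1) - K * exp(-rT) * N(d2) = 96.56363012 * 0.80210061 - 86.9200 * 0.96657150 * 0.74707086 = 14.6890


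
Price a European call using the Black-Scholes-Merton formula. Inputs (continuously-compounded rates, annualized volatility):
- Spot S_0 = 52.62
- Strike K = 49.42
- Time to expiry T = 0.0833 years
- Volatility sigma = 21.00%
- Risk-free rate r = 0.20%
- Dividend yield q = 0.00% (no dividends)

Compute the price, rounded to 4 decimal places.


d1 = (ln(S/K) + (r - q + 0.5*sigma^2) * T) / (sigma * sqrt(T)) = 1.06821995
d2 = d1 - sigma * sqrt(T) = 1.00761030
exp(-rT) = 0.99983341; exp(-qT) = 1.00000000
C = S_0 * exp(-qT) * N(d1) - K * exp(-rT) * N(d2)
N(d1) = 0.85728935; N(d2) = 0.84317921
C = 52.6200 * 1.00000000 * 0.85728935 - 49.4200 * 0.99983341 * 0.84317921 = 3.4476

Answer: Price = 3.4476


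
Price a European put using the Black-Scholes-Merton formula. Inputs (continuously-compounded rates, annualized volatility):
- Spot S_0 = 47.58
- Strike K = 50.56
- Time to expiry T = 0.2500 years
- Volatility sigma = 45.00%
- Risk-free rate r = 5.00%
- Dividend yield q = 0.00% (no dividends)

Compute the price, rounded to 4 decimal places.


Answer: Price = 5.6428

Derivation:
d1 = (ln(S/K) + (r - q + 0.5*sigma^2) * T) / (sigma * sqrt(T)) = -0.10193664
d2 = d1 - sigma * sqrt(T) = -0.32693664
exp(-rT) = 0.98757780; exp(-qT) = 1.00000000
P = K * exp(-rT) * N(-d2) - S_0 * exp(-qT) * N(-d1)
N(-d1) = 0.54059652; N(-d2) = 0.62814210
P = 50.5600 * 0.98757780 * 0.62814210 - 47.5800 * 1.00000000 * 0.54059652 = 5.6428


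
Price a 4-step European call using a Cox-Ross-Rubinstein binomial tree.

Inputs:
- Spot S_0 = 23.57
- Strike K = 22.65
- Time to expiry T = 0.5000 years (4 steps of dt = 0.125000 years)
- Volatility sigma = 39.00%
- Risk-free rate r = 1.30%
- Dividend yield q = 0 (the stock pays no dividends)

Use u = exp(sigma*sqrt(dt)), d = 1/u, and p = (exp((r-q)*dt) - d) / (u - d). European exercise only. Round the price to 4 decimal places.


dt = T/N = 0.125000
u = exp(sigma*sqrt(dt)) = 1.147844; d = 1/u = 0.871198
p = (exp((r-q)*dt) - d) / (u - d) = 0.471462
Discount per step: exp(-r*dt) = 0.998376
Stock lattice S(k, i) with i counting down-moves:
  k=0: S(0,0) = 23.5700
  k=1: S(1,0) = 27.0547; S(1,1) = 20.5341
  k=2: S(2,0) = 31.0546; S(2,1) = 23.5700; S(2,2) = 17.8893
  k=3: S(3,0) = 35.6458; S(3,1) = 27.0547; S(3,2) = 20.5341; S(3,3) = 15.5851
  k=4: S(4,0) = 40.9159; S(4,1) = 31.0546; S(4,2) = 23.5700; S(4,3) = 17.8893; S(4,4) = 13.5777
Terminal payoffs V(N, i) = max(S_T - K, 0):
  V(4,0) = 18.265870; V(4,1) = 8.404582; V(4,2) = 0.920000; V(4,3) = 0.000000; V(4,4) = 0.000000
Backward induction: V(k, i) = exp(-r*dt) * [p * V(k+1, i) + (1-p) * V(k+1, i+1)].
  V(3,0) = exp(-r*dt) * [p*18.265870 + (1-p)*8.404582] = 13.032607
  V(3,1) = exp(-r*dt) * [p*8.404582 + (1-p)*0.920000] = 4.441471
  V(3,2) = exp(-r*dt) * [p*0.920000 + (1-p)*0.000000] = 0.433041
  V(3,3) = exp(-r*dt) * [p*0.000000 + (1-p)*0.000000] = 0.000000
  V(2,0) = exp(-r*dt) * [p*13.032607 + (1-p)*4.441471] = 8.478075
  V(2,1) = exp(-r*dt) * [p*4.441471 + (1-p)*0.433041] = 2.319091
  V(2,2) = exp(-r*dt) * [p*0.433041 + (1-p)*0.000000] = 0.203831
  V(1,0) = exp(-r*dt) * [p*8.478075 + (1-p)*2.319091] = 5.214336
  V(1,1) = exp(-r*dt) * [p*2.319091 + (1-p)*0.203831] = 1.199145
  V(0,0) = exp(-r*dt) * [p*5.214336 + (1-p)*1.199145] = 3.087133

Answer: Price = V(0,0) = 3.0871


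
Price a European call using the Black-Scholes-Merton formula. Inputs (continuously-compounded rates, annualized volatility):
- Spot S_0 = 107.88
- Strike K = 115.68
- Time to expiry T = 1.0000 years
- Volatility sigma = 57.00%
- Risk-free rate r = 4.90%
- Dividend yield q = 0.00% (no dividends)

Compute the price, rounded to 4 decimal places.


d1 = (ln(S/K) + (r - q + 0.5*sigma^2) * T) / (sigma * sqrt(T)) = 0.24849428
d2 = d1 - sigma * sqrt(T) = -0.32150572
exp(-rT) = 0.95218113; exp(-qT) = 1.00000000
C = S_0 * exp(-qT) * N(d1) - K * exp(-rT) * N(d2)
N(d1) = 0.59812400; N(d2) = 0.37391359
C = 107.8800 * 1.00000000 * 0.59812400 - 115.6800 * 0.95218113 * 0.37391359 = 23.3397

Answer: Price = 23.3397


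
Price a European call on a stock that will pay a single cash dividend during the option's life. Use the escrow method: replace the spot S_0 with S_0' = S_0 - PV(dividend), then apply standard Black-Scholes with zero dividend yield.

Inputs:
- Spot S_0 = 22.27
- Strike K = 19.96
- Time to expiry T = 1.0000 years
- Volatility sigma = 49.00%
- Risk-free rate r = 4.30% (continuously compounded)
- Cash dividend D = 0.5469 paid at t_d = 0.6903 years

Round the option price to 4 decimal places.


Answer: Price = 5.3956

Derivation:
PV(D) = D * exp(-r * t_d) = 0.5469 * 0.97075331 = 0.53090499
S_0' = S_0 - PV(D) = 22.2700 - 0.53090499 = 21.73909501
d1 = (ln(S_0'/K) + (r + sigma^2/2)*T) / (sigma*sqrt(T)) = 0.50700405
d2 = d1 - sigma*sqrt(T) = 0.01700405
exp(-rT) = 0.95791139
N(d1) = 0.69392401; N(d2) = 0.50678331
C = S_0' * N(d1) - K * exp(-rT) * N(d2) = 21.73909501 * 0.69392401 - 19.9600 * 0.95791139 * 0.50678331 = 5.3956


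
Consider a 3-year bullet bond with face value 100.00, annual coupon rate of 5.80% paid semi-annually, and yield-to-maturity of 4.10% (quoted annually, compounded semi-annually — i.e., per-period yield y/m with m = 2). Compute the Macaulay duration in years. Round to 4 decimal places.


Answer: Macaulay duration = 2.8019 years

Derivation:
Coupon per period c = face * coupon_rate / m = 2.900000
Periods per year m = 2; per-period yield y/m = 0.020500
Number of cashflows N = 6
Cashflows (t years, CF_t, discount factor 1/(1+y/m)^(m*t), PV):
  t = 0.5000: CF_t = 2.900000, DF = 0.979912, PV = 2.841744
  t = 1.0000: CF_t = 2.900000, DF = 0.960227, PV = 2.784659
  t = 1.5000: CF_t = 2.900000, DF = 0.940938, PV = 2.728720
  t = 2.0000: CF_t = 2.900000, DF = 0.922036, PV = 2.673905
  t = 2.5000: CF_t = 2.900000, DF = 0.903514, PV = 2.620191
  t = 3.0000: CF_t = 102.900000, DF = 0.885364, PV = 91.103974
Price P = sum_t PV_t = 104.753193
Macaulay numerator sum_t t * PV_t:
  t * PV_t at t = 0.5000: 1.420872
  t * PV_t at t = 1.0000: 2.784659
  t * PV_t at t = 1.5000: 4.093080
  t * PV_t at t = 2.0000: 5.347810
  t * PV_t at t = 2.5000: 6.550478
  t * PV_t at t = 3.0000: 273.311921
Macaulay duration D = (sum_t t * PV_t) / P = 293.508820 / 104.753193 = 2.801908


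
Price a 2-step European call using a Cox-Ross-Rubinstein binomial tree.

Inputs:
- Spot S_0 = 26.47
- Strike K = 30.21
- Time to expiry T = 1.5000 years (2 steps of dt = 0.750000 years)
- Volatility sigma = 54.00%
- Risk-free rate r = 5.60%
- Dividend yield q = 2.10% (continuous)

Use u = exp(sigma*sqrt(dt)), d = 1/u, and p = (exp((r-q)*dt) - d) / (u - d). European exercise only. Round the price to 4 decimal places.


Answer: Price = V(0,0) = 5.8282

Derivation:
dt = T/N = 0.750000
u = exp(sigma*sqrt(dt)) = 1.596245; d = 1/u = 0.626470
p = (exp((r-q)*dt) - d) / (u - d) = 0.412598
Discount per step: exp(-r*dt) = 0.958870
Stock lattice S(k, i) with i counting down-moves:
  k=0: S(0,0) = 26.4700
  k=1: S(1,0) = 42.2526; S(1,1) = 16.5827
  k=2: S(2,0) = 67.4455; S(2,1) = 26.4700; S(2,2) = 10.3886
Terminal payoffs V(N, i) = max(S_T - K, 0):
  V(2,0) = 37.235472; V(2,1) = 0.000000; V(2,2) = 0.000000
Backward induction: V(k, i) = exp(-r*dt) * [p * V(k+1, i) + (1-p) * V(k+1, i+1)].
  V(1,0) = exp(-r*dt) * [p*37.235472 + (1-p)*0.000000] = 14.731396
  V(1,1) = exp(-r*dt) * [p*0.000000 + (1-p)*0.000000] = 0.000000
  V(0,0) = exp(-r*dt) * [p*14.731396 + (1-p)*0.000000] = 5.828153


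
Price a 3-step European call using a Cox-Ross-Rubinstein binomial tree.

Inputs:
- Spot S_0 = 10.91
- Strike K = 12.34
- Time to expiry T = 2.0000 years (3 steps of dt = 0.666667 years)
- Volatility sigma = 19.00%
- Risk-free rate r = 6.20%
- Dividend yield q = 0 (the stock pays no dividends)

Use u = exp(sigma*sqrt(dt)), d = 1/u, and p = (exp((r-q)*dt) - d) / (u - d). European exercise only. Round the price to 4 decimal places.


Answer: Price = V(0,0) = 1.0980

Derivation:
dt = T/N = 0.666667
u = exp(sigma*sqrt(dt)) = 1.167815; d = 1/u = 0.856300
p = (exp((r-q)*dt) - d) / (u - d) = 0.596759
Discount per step: exp(-r*dt) = 0.959509
Stock lattice S(k, i) with i counting down-moves:
  k=0: S(0,0) = 10.9100
  k=1: S(1,0) = 12.7409; S(1,1) = 9.3422
  k=2: S(2,0) = 14.8790; S(2,1) = 10.9100; S(2,2) = 7.9998
  k=3: S(3,0) = 17.3759; S(3,1) = 12.7409; S(3,2) = 9.3422; S(3,3) = 6.8502
Terminal payoffs V(N, i) = max(S_T - K, 0):
  V(3,0) = 5.035877; V(3,1) = 0.400860; V(3,2) = 0.000000; V(3,3) = 0.000000
Backward induction: V(k, i) = exp(-r*dt) * [p * V(k+1, i) + (1-p) * V(k+1, i+1)].
  V(2,0) = exp(-r*dt) * [p*5.035877 + (1-p)*0.400860] = 3.038621
  V(2,1) = exp(-r*dt) * [p*0.400860 + (1-p)*0.000000] = 0.229531
  V(2,2) = exp(-r*dt) * [p*0.000000 + (1-p)*0.000000] = 0.000000
  V(1,0) = exp(-r*dt) * [p*3.038621 + (1-p)*0.229531] = 1.828711
  V(1,1) = exp(-r*dt) * [p*0.229531 + (1-p)*0.000000] = 0.131428
  V(0,0) = exp(-r*dt) * [p*1.828711 + (1-p)*0.131428] = 1.097964


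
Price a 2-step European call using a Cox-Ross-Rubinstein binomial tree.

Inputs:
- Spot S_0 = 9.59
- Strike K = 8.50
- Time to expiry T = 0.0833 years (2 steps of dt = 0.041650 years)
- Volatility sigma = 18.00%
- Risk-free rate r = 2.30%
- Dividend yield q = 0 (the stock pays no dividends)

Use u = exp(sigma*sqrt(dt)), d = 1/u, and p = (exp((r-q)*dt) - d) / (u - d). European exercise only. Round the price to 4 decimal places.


Answer: Price = V(0,0) = 1.1063

Derivation:
dt = T/N = 0.041650
u = exp(sigma*sqrt(dt)) = 1.037418; d = 1/u = 0.963932
p = (exp((r-q)*dt) - d) / (u - d) = 0.503859
Discount per step: exp(-r*dt) = 0.999043
Stock lattice S(k, i) with i counting down-moves:
  k=0: S(0,0) = 9.5900
  k=1: S(1,0) = 9.9488; S(1,1) = 9.2441
  k=2: S(2,0) = 10.3211; S(2,1) = 9.5900; S(2,2) = 8.9107
Terminal payoffs V(N, i) = max(S_T - K, 0):
  V(2,0) = 1.821106; V(2,1) = 1.090000; V(2,2) = 0.410683
Backward induction: V(k, i) = exp(-r*dt) * [p * V(k+1, i) + (1-p) * V(k+1, i+1)].
  V(1,0) = exp(-r*dt) * [p*1.821106 + (1-p)*1.090000] = 1.456978
  V(1,1) = exp(-r*dt) * [p*1.090000 + (1-p)*0.410683] = 0.752242
  V(0,0) = exp(-r*dt) * [p*1.456978 + (1-p)*0.752242] = 1.106270


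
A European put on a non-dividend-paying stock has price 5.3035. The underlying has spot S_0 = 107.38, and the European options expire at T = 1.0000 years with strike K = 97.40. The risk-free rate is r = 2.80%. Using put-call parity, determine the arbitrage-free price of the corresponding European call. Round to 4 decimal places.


Answer: Call price = 17.9729

Derivation:
Put-call parity: C - P = S_0 * exp(-qT) - K * exp(-rT).
S_0 * exp(-qT) = 107.3800 * 1.00000000 = 107.38000000
K * exp(-rT) = 97.4000 * 0.97238837 = 94.71062693
C = P + S*exp(-qT) - K*exp(-rT)
C = 5.3035 + 107.38000000 - 94.71062693 = 17.9729


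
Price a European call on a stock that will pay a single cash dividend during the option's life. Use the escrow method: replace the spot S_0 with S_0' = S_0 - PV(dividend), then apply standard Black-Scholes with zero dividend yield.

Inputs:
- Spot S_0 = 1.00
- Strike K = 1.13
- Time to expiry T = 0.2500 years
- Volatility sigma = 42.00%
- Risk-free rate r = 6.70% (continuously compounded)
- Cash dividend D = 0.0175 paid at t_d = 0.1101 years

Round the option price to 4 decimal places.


Answer: Price = 0.0378

Derivation:
PV(D) = D * exp(-r * t_d) = 0.0175 * 0.99265044 = 0.01737138
S_0' = S_0 - PV(D) = 1.0000 - 0.01737138 = 0.98262862
d1 = (ln(S_0'/K) + (r + sigma^2/2)*T) / (sigma*sqrt(T)) = -0.48067461
d2 = d1 - sigma*sqrt(T) = -0.69067461
exp(-rT) = 0.98338950
N(d1) = 0.31537389; N(d2) = 0.24488502
C = S_0' * N(d1) - K * exp(-rT) * N(d2) = 0.98262862 * 0.31537389 - 1.1300 * 0.98338950 * 0.24488502 = 0.0378


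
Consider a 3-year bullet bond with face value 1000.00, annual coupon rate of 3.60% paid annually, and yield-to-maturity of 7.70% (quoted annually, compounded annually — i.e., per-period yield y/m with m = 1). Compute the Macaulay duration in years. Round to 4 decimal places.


Answer: Macaulay duration = 2.8905 years

Derivation:
Coupon per period c = face * coupon_rate / m = 36.000000
Periods per year m = 1; per-period yield y/m = 0.077000
Number of cashflows N = 3
Cashflows (t years, CF_t, discount factor 1/(1+y/m)^(m*t), PV):
  t = 1.0000: CF_t = 36.000000, DF = 0.928505, PV = 33.426184
  t = 2.0000: CF_t = 36.000000, DF = 0.862122, PV = 31.036382
  t = 3.0000: CF_t = 1036.000000, DF = 0.800484, PV = 829.301872
Price P = sum_t PV_t = 893.764438
Macaulay numerator sum_t t * PV_t:
  t * PV_t at t = 1.0000: 33.426184
  t * PV_t at t = 2.0000: 62.072765
  t * PV_t at t = 3.0000: 2487.905615
Macaulay duration D = (sum_t t * PV_t) / P = 2583.404563 / 893.764438 = 2.890476


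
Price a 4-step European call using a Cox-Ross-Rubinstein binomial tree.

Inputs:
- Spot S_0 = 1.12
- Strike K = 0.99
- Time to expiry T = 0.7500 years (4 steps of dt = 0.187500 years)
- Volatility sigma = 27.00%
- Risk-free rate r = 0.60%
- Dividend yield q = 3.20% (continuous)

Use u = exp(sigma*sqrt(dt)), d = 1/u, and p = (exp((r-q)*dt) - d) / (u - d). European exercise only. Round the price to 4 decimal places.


dt = T/N = 0.187500
u = exp(sigma*sqrt(dt)) = 1.124022; d = 1/u = 0.889662
p = (exp((r-q)*dt) - d) / (u - d) = 0.450054
Discount per step: exp(-r*dt) = 0.998876
Stock lattice S(k, i) with i counting down-moves:
  k=0: S(0,0) = 1.1200
  k=1: S(1,0) = 1.2589; S(1,1) = 0.9964
  k=2: S(2,0) = 1.4150; S(2,1) = 1.1200; S(2,2) = 0.8865
  k=3: S(3,0) = 1.5905; S(3,1) = 1.2589; S(3,2) = 0.9964; S(3,3) = 0.7887
  k=4: S(4,0) = 1.7878; S(4,1) = 1.4150; S(4,2) = 1.1200; S(4,3) = 0.8865; S(4,4) = 0.7016
Terminal payoffs V(N, i) = max(S_T - K, 0):
  V(4,0) = 0.797794; V(4,1) = 0.425037; V(4,2) = 0.130000; V(4,3) = 0.000000; V(4,4) = 0.000000
Backward induction: V(k, i) = exp(-r*dt) * [p * V(k+1, i) + (1-p) * V(k+1, i+1)].
  V(3,0) = exp(-r*dt) * [p*0.797794 + (1-p)*0.425037] = 0.592131
  V(3,1) = exp(-r*dt) * [p*0.425037 + (1-p)*0.130000] = 0.262487
  V(3,2) = exp(-r*dt) * [p*0.130000 + (1-p)*0.000000] = 0.058441
  V(3,3) = exp(-r*dt) * [p*0.000000 + (1-p)*0.000000] = 0.000000
  V(2,0) = exp(-r*dt) * [p*0.592131 + (1-p)*0.262487] = 0.410383
  V(2,1) = exp(-r*dt) * [p*0.262487 + (1-p)*0.058441] = 0.150104
  V(2,2) = exp(-r*dt) * [p*0.058441 + (1-p)*0.000000] = 0.026272
  V(1,0) = exp(-r*dt) * [p*0.410383 + (1-p)*0.150104] = 0.266943
  V(1,1) = exp(-r*dt) * [p*0.150104 + (1-p)*0.026272] = 0.081911
  V(0,0) = exp(-r*dt) * [p*0.266943 + (1-p)*0.081911] = 0.165000

Answer: Price = V(0,0) = 0.1650


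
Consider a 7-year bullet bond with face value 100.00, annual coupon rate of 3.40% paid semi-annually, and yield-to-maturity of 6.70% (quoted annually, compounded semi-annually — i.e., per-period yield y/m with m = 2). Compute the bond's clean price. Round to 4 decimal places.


Coupon per period c = face * coupon_rate / m = 1.700000
Periods per year m = 2; per-period yield y/m = 0.033500
Number of cashflows N = 14
Cashflows (t years, CF_t, discount factor 1/(1+y/m)^(m*t), PV):
  t = 0.5000: CF_t = 1.700000, DF = 0.967586, PV = 1.644896
  t = 1.0000: CF_t = 1.700000, DF = 0.936222, PV = 1.591578
  t = 1.5000: CF_t = 1.700000, DF = 0.905876, PV = 1.539989
  t = 2.0000: CF_t = 1.700000, DF = 0.876512, PV = 1.490071
  t = 2.5000: CF_t = 1.700000, DF = 0.848101, PV = 1.441772
  t = 3.0000: CF_t = 1.700000, DF = 0.820611, PV = 1.395038
  t = 3.5000: CF_t = 1.700000, DF = 0.794011, PV = 1.349819
  t = 4.0000: CF_t = 1.700000, DF = 0.768274, PV = 1.306066
  t = 4.5000: CF_t = 1.700000, DF = 0.743371, PV = 1.263731
  t = 5.0000: CF_t = 1.700000, DF = 0.719275, PV = 1.222768
  t = 5.5000: CF_t = 1.700000, DF = 0.695961, PV = 1.183133
  t = 6.0000: CF_t = 1.700000, DF = 0.673402, PV = 1.144783
  t = 6.5000: CF_t = 1.700000, DF = 0.651574, PV = 1.107676
  t = 7.0000: CF_t = 101.700000, DF = 0.630454, PV = 64.117151
Price P = sum_t PV_t = 81.798471

Answer: Price = 81.7985


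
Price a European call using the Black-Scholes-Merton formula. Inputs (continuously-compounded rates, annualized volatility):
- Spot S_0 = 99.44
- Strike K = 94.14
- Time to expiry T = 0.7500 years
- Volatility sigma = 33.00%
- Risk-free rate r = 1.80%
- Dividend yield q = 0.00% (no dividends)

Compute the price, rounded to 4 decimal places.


Answer: Price = 14.5154

Derivation:
d1 = (ln(S/K) + (r - q + 0.5*sigma^2) * T) / (sigma * sqrt(T)) = 0.38178218
d2 = d1 - sigma * sqrt(T) = 0.09599379
exp(-rT) = 0.98659072; exp(-qT) = 1.00000000
C = S_0 * exp(-qT) * N(d1) - K * exp(-rT) * N(d2)
N(d1) = 0.64868853; N(d2) = 0.53823725
C = 99.4400 * 1.00000000 * 0.64868853 - 94.1400 * 0.98659072 * 0.53823725 = 14.5154


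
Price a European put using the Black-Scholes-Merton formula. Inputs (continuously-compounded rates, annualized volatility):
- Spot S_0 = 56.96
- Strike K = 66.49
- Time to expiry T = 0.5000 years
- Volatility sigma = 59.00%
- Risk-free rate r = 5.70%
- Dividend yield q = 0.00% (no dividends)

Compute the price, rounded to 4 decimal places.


Answer: Price = 14.3246

Derivation:
d1 = (ln(S/K) + (r - q + 0.5*sigma^2) * T) / (sigma * sqrt(T)) = -0.09390688
d2 = d1 - sigma * sqrt(T) = -0.51109988
exp(-rT) = 0.97190229; exp(-qT) = 1.00000000
P = K * exp(-rT) * N(-d2) - S_0 * exp(-qT) * N(-d1)
N(-d1) = 0.53740844; N(-d2) = 0.69535944
P = 66.4900 * 0.97190229 * 0.69535944 - 56.9600 * 1.00000000 * 0.53740844 = 14.3246


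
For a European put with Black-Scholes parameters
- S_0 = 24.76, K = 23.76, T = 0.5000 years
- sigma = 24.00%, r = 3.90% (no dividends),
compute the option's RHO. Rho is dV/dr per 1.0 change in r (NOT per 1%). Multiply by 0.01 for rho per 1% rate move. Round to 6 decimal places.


d1 = 0.4426839253; d2 = 0.2729782978
phi(d1) = 0.3617061771; exp(-qT) = 1.0000000000; exp(-rT) = 0.9806888952
N(-d2) = 0.3924349490
Rho = -K*T*exp(-rT)*N(-d2) = -23.7600 * 0.5000 * 0.9806888952 * 0.3924349490 = -4.572096

Answer: Rho = -4.572096


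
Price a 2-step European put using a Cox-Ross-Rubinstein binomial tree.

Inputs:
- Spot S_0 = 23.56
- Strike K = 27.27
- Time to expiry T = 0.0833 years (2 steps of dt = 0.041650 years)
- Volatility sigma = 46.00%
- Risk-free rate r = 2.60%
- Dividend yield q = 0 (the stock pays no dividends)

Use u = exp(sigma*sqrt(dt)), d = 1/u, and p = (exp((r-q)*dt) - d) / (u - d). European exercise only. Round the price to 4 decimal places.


Answer: Price = V(0,0) = 3.9194

Derivation:
dt = T/N = 0.041650
u = exp(sigma*sqrt(dt)) = 1.098426; d = 1/u = 0.910394
p = (exp((r-q)*dt) - d) / (u - d) = 0.482310
Discount per step: exp(-r*dt) = 0.998918
Stock lattice S(k, i) with i counting down-moves:
  k=0: S(0,0) = 23.5600
  k=1: S(1,0) = 25.8789; S(1,1) = 21.4489
  k=2: S(2,0) = 28.4261; S(2,1) = 23.5600; S(2,2) = 19.5269
Terminal payoffs V(N, i) = max(K - S_T, 0):
  V(2,0) = 0.000000; V(2,1) = 3.710000; V(2,2) = 7.743086
Backward induction: V(k, i) = exp(-r*dt) * [p * V(k+1, i) + (1-p) * V(k+1, i+1)].
  V(1,0) = exp(-r*dt) * [p*0.000000 + (1-p)*3.710000] = 1.918552
  V(1,1) = exp(-r*dt) * [p*3.710000 + (1-p)*7.743086] = 5.791614
  V(0,0) = exp(-r*dt) * [p*1.918552 + (1-p)*5.791614] = 3.919351


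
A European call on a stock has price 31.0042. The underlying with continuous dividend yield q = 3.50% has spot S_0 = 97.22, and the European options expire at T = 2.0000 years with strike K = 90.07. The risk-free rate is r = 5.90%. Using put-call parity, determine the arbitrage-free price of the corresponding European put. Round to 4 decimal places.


Put-call parity: C - P = S_0 * exp(-qT) - K * exp(-rT).
S_0 * exp(-qT) = 97.2200 * 0.93239382 = 90.64732717
K * exp(-rT) = 90.0700 * 0.88869605 = 80.04485346
P = C - S*exp(-qT) + K*exp(-rT)
P = 31.0042 - 90.64732717 + 80.04485346 = 20.4017

Answer: Put price = 20.4017


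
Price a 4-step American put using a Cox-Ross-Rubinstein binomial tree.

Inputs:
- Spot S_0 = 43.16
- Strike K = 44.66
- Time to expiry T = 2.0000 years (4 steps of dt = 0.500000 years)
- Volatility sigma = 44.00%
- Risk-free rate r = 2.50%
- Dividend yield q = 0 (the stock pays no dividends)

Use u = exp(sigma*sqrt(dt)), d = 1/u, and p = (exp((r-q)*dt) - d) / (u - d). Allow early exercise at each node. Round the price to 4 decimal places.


Answer: Price = V(0,0) = 10.2246

Derivation:
dt = T/N = 0.500000
u = exp(sigma*sqrt(dt)) = 1.364963; d = 1/u = 0.732621
p = (exp((r-q)*dt) - d) / (u - d) = 0.442732
Discount per step: exp(-r*dt) = 0.987578
Stock lattice S(k, i) with i counting down-moves:
  k=0: S(0,0) = 43.1600
  k=1: S(1,0) = 58.9118; S(1,1) = 31.6199
  k=2: S(2,0) = 80.4124; S(2,1) = 43.1600; S(2,2) = 23.1654
  k=3: S(3,0) = 109.7599; S(3,1) = 58.9118; S(3,2) = 31.6199; S(3,3) = 16.9715
  k=4: S(4,0) = 149.8181; S(4,1) = 80.4124; S(4,2) = 43.1600; S(4,3) = 23.1654; S(4,4) = 12.4336
Terminal payoffs V(N, i) = max(K - S_T, 0):
  V(4,0) = 0.000000; V(4,1) = 0.000000; V(4,2) = 1.500000; V(4,3) = 21.494591; V(4,4) = 32.226354
Backward induction: V(k, i) = exp(-r*dt) * [p * V(k+1, i) + (1-p) * V(k+1, i+1)]; then take max(V_cont, immediate exercise) for American.
  V(3,0) = exp(-r*dt) * [p*0.000000 + (1-p)*0.000000] = 0.000000; exercise = 0.000000; V(3,0) = max -> 0.000000
  V(3,1) = exp(-r*dt) * [p*0.000000 + (1-p)*1.500000] = 0.825519; exercise = 0.000000; V(3,1) = max -> 0.825519
  V(3,2) = exp(-r*dt) * [p*1.500000 + (1-p)*21.494591] = 12.485309; exercise = 13.040085; V(3,2) = max -> 13.040085
  V(3,3) = exp(-r*dt) * [p*21.494591 + (1-p)*32.226354] = 27.133763; exercise = 27.688539; V(3,3) = max -> 27.688539
  V(2,0) = exp(-r*dt) * [p*0.000000 + (1-p)*0.825519] = 0.454321; exercise = 0.000000; V(2,0) = max -> 0.454321
  V(2,1) = exp(-r*dt) * [p*0.825519 + (1-p)*13.040085] = 7.537501; exercise = 1.500000; V(2,1) = max -> 7.537501
  V(2,2) = exp(-r*dt) * [p*13.040085 + (1-p)*27.688539] = 20.939816; exercise = 21.494591; V(2,2) = max -> 21.494591
  V(1,0) = exp(-r*dt) * [p*0.454321 + (1-p)*7.537501] = 4.346877; exercise = 0.000000; V(1,0) = max -> 4.346877
  V(1,1) = exp(-r*dt) * [p*7.537501 + (1-p)*21.494591] = 15.125097; exercise = 13.040085; V(1,1) = max -> 15.125097
  V(0,0) = exp(-r*dt) * [p*4.346877 + (1-p)*15.125097] = 10.224629; exercise = 1.500000; V(0,0) = max -> 10.224629


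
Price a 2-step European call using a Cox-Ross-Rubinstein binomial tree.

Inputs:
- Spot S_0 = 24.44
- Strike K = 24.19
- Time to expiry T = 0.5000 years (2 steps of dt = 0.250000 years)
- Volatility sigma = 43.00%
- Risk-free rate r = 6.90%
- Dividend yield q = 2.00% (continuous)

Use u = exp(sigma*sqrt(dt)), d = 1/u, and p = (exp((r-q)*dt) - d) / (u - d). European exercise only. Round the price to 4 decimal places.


dt = T/N = 0.250000
u = exp(sigma*sqrt(dt)) = 1.239862; d = 1/u = 0.806541
p = (exp((r-q)*dt) - d) / (u - d) = 0.474900
Discount per step: exp(-r*dt) = 0.982898
Stock lattice S(k, i) with i counting down-moves:
  k=0: S(0,0) = 24.4400
  k=1: S(1,0) = 30.3022; S(1,1) = 19.7119
  k=2: S(2,0) = 37.5706; S(2,1) = 24.4400; S(2,2) = 15.8984
Terminal payoffs V(N, i) = max(S_T - K, 0):
  V(2,0) = 13.380574; V(2,1) = 0.250000; V(2,2) = 0.000000
Backward induction: V(k, i) = exp(-r*dt) * [p * V(k+1, i) + (1-p) * V(k+1, i+1)].
  V(1,0) = exp(-r*dt) * [p*13.380574 + (1-p)*0.250000] = 6.374791
  V(1,1) = exp(-r*dt) * [p*0.250000 + (1-p)*0.000000] = 0.116695
  V(0,0) = exp(-r*dt) * [p*6.374791 + (1-p)*0.116695] = 3.035842

Answer: Price = V(0,0) = 3.0358


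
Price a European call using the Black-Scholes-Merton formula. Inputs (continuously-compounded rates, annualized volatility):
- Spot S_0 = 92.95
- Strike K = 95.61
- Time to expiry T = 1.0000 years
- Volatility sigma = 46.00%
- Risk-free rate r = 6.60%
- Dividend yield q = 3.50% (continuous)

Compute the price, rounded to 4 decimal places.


Answer: Price = 16.4292

Derivation:
d1 = (ln(S/K) + (r - q + 0.5*sigma^2) * T) / (sigma * sqrt(T)) = 0.23605282
d2 = d1 - sigma * sqrt(T) = -0.22394718
exp(-rT) = 0.93613086; exp(-qT) = 0.96560542
C = S_0 * exp(-qT) * N(d1) - K * exp(-rT) * N(d2)
N(d1) = 0.59330416; N(d2) = 0.41139920
C = 92.9500 * 0.96560542 * 0.59330416 - 95.6100 * 0.93613086 * 0.41139920 = 16.4292


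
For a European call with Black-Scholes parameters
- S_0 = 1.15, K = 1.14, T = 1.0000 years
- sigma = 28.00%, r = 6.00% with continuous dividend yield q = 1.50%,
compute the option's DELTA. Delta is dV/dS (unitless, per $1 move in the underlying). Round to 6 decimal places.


d1 = 0.3319059999; d2 = 0.0519059999
phi(d1) = 0.3775624364; exp(-qT) = 0.9851119396; exp(-rT) = 0.9417645336
N(d1) = 0.6300198801
Delta = exp(-qT) * N(d1) = 0.9851119396 * 0.6300198801 = 0.620640

Answer: Delta = 0.620640


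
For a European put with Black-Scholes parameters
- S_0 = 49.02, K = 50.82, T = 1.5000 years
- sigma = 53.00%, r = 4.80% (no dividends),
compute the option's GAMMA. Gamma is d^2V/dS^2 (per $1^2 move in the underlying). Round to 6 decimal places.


d1 = 0.3799226379; d2 = -0.2691921439
phi(d1) = 0.3711647894; exp(-qT) = 1.0000000000; exp(-rT) = 0.9305308958
Gamma = exp(-qT) * phi(d1) / (S * sigma * sqrt(T)) = 1.0000000000 * 0.3711647894 / (49.0200 * 0.5300 * 1.2247448714) = 0.011665

Answer: Gamma = 0.011665


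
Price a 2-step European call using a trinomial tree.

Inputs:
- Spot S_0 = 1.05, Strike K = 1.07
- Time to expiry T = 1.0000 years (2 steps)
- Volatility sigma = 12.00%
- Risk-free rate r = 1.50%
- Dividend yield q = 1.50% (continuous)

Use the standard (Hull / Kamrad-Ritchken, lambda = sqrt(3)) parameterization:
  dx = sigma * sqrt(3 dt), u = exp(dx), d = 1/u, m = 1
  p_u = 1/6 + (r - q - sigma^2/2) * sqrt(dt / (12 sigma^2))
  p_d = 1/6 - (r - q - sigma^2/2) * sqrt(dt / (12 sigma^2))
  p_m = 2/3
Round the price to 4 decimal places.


Answer: Price = V(0,0) = 0.0376

Derivation:
dt = T/N = 0.500000; dx = sigma*sqrt(3*dt) = 0.146969
u = exp(dx) = 1.158319; d = 1/u = 0.863320
p_u = 0.154419, p_m = 0.666667, p_d = 0.178914
Discount per step: exp(-r*dt) = 0.992528
Stock lattice S(k, j) with j the centered position index:
  k=0: S(0,+0) = 1.0500
  k=1: S(1,-1) = 0.9065; S(1,+0) = 1.0500; S(1,+1) = 1.2162
  k=2: S(2,-2) = 0.7826; S(2,-1) = 0.9065; S(2,+0) = 1.0500; S(2,+1) = 1.2162; S(2,+2) = 1.4088
Terminal payoffs V(N, j) = max(S_T - K, 0):
  V(2,-2) = 0.000000; V(2,-1) = 0.000000; V(2,+0) = 0.000000; V(2,+1) = 0.146234; V(2,+2) = 0.338787
Backward induction: V(k, j) = exp(-r*dt) * [p_u * V(k+1, j+1) + p_m * V(k+1, j) + p_d * V(k+1, j-1)]
  V(1,-1) = exp(-r*dt) * [p_u*0.000000 + p_m*0.000000 + p_d*0.000000] = 0.000000
  V(1,+0) = exp(-r*dt) * [p_u*0.146234 + p_m*0.000000 + p_d*0.000000] = 0.022413
  V(1,+1) = exp(-r*dt) * [p_u*0.338787 + p_m*0.146234 + p_d*0.000000] = 0.148685
  V(0,+0) = exp(-r*dt) * [p_u*0.148685 + p_m*0.022413 + p_d*0.000000] = 0.037618


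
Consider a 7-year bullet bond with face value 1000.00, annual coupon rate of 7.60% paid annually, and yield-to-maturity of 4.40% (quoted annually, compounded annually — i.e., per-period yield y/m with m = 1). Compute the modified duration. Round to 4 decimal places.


Coupon per period c = face * coupon_rate / m = 76.000000
Periods per year m = 1; per-period yield y/m = 0.044000
Number of cashflows N = 7
Cashflows (t years, CF_t, discount factor 1/(1+y/m)^(m*t), PV):
  t = 1.0000: CF_t = 76.000000, DF = 0.957854, PV = 72.796935
  t = 2.0000: CF_t = 76.000000, DF = 0.917485, PV = 69.728865
  t = 3.0000: CF_t = 76.000000, DF = 0.878817, PV = 66.790100
  t = 4.0000: CF_t = 76.000000, DF = 0.841779, PV = 63.975192
  t = 5.0000: CF_t = 76.000000, DF = 0.806302, PV = 61.278919
  t = 6.0000: CF_t = 76.000000, DF = 0.772320, PV = 58.696283
  t = 7.0000: CF_t = 1076.000000, DF = 0.739770, PV = 795.992142
Price P = sum_t PV_t = 1189.258437
First compute Macaulay numerator sum_t t * PV_t:
  t * PV_t at t = 1.0000: 72.796935
  t * PV_t at t = 2.0000: 139.457730
  t * PV_t at t = 3.0000: 200.370301
  t * PV_t at t = 4.0000: 255.900768
  t * PV_t at t = 5.0000: 306.394597
  t * PV_t at t = 6.0000: 352.177698
  t * PV_t at t = 7.0000: 5571.944997
Macaulay duration D = 6899.043026 / 1189.258437 = 5.801130
Modified duration = D / (1 + y/m) = 5.801130 / (1 + 0.044000) = 5.556638

Answer: Modified duration = 5.5566


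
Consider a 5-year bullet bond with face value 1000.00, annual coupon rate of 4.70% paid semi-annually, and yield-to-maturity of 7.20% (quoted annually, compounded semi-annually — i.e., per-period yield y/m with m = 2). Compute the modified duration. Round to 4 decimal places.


Coupon per period c = face * coupon_rate / m = 23.500000
Periods per year m = 2; per-period yield y/m = 0.036000
Number of cashflows N = 10
Cashflows (t years, CF_t, discount factor 1/(1+y/m)^(m*t), PV):
  t = 0.5000: CF_t = 23.500000, DF = 0.965251, PV = 22.683398
  t = 1.0000: CF_t = 23.500000, DF = 0.931709, PV = 21.895172
  t = 1.5000: CF_t = 23.500000, DF = 0.899333, PV = 21.134335
  t = 2.0000: CF_t = 23.500000, DF = 0.868082, PV = 20.399938
  t = 2.5000: CF_t = 23.500000, DF = 0.837917, PV = 19.691060
  t = 3.0000: CF_t = 23.500000, DF = 0.808801, PV = 19.006814
  t = 3.5000: CF_t = 23.500000, DF = 0.780696, PV = 18.346346
  t = 4.0000: CF_t = 23.500000, DF = 0.753567, PV = 17.708828
  t = 4.5000: CF_t = 23.500000, DF = 0.727381, PV = 17.093463
  t = 5.0000: CF_t = 1023.500000, DF = 0.702106, PV = 718.605096
Price P = sum_t PV_t = 896.564449
First compute Macaulay numerator sum_t t * PV_t:
  t * PV_t at t = 0.5000: 11.341699
  t * PV_t at t = 1.0000: 21.895172
  t * PV_t at t = 1.5000: 31.701503
  t * PV_t at t = 2.0000: 40.799875
  t * PV_t at t = 2.5000: 49.227649
  t * PV_t at t = 3.0000: 57.020443
  t * PV_t at t = 3.5000: 64.212210
  t * PV_t at t = 4.0000: 70.835312
  t * PV_t at t = 4.5000: 76.920585
  t * PV_t at t = 5.0000: 3593.025482
Macaulay duration D = 4016.979929 / 896.564449 = 4.480414
Modified duration = D / (1 + y/m) = 4.480414 / (1 + 0.036000) = 4.324724

Answer: Modified duration = 4.3247
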